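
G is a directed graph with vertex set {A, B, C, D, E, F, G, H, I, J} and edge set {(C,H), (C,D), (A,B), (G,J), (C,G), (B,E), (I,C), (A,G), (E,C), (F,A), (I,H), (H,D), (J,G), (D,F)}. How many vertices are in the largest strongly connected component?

{A, B, C, D, E, F, H} are all mutually reachable — one SCC of size 7.
{G, J} are all mutually reachable — one SCC of size 2.
{I} is an SCC by itself.
The largest has 7 vertices.

7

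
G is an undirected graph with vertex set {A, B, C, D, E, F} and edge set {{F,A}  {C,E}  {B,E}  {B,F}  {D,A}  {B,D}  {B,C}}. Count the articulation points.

1

Removing B increases the component count from 1 to 2, so B is a cut vertex.
By contrast removing C leaves 1 component; it is not a cut vertex. No other vertex is a cut vertex either.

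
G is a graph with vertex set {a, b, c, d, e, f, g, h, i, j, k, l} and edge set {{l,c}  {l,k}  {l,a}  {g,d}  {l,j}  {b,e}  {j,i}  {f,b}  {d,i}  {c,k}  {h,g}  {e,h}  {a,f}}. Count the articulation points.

Removing l increases the component count from 1 to 2, so l is a cut vertex.
By contrast removing d leaves 1 component; it is not a cut vertex. No other vertex is a cut vertex either.

1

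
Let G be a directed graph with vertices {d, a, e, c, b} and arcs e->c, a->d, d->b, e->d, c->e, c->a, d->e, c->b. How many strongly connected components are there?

{a, c, d, e} are all mutually reachable — one SCC of size 4.
{b} is an SCC by itself.
That gives 2 strongly connected components.

2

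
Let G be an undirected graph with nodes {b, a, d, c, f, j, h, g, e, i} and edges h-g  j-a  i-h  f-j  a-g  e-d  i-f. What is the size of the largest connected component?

6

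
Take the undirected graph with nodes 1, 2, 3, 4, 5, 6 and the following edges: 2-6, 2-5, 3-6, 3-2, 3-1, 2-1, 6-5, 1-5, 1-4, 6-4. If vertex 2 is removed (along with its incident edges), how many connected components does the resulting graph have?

With 2 gone, the remaining components are: {1, 3, 4, 5, 6}.
That is 1 component.

1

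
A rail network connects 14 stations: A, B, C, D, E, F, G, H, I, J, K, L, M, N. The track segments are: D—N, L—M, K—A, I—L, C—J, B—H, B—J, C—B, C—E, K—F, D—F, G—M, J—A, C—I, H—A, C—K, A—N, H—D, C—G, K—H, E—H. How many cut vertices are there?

Removing C increases the component count from 1 to 2, so C is a cut vertex.
By contrast removing D leaves 1 component; it is not a cut vertex. No other vertex is a cut vertex either.

1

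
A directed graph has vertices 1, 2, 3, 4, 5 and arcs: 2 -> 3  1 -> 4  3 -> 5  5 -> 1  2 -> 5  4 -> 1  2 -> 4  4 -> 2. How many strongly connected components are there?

1

{1, 2, 3, 4, 5} are all mutually reachable — one SCC of size 5.
That gives 1 strongly connected component.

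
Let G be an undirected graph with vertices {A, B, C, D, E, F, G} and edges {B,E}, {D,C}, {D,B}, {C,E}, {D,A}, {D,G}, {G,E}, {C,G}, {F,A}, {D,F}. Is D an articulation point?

Yes

Deleting D raises the number of components from 1 to 2, so D is a cut vertex.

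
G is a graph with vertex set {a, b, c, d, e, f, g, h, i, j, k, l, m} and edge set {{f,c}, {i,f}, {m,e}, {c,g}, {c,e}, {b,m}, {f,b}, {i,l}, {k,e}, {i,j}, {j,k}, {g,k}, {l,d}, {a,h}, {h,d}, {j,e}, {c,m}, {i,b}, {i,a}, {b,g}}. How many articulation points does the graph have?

Removing i increases the component count from 1 to 2, so i is a cut vertex.
By contrast removing h leaves 1 component; it is not a cut vertex. No other vertex is a cut vertex either.

1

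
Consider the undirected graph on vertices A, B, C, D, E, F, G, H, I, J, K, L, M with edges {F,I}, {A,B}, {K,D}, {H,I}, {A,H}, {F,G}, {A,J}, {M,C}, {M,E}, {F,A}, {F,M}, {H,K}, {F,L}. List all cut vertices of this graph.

A, F, H, K, M

Removing A increases the component count from 1 to 3, so A is a cut vertex.
Removing F increases the component count from 1 to 4, so F is a cut vertex.
Removing H increases the component count from 1 to 2, so H is a cut vertex.
Likewise K, M are cut vertices.
By contrast removing B leaves 1 component; it is not a cut vertex. No other vertex is a cut vertex either.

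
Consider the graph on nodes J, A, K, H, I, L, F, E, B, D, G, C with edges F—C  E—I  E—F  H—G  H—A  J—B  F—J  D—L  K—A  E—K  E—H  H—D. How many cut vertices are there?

Removing D increases the component count from 1 to 2, so D is a cut vertex.
Removing E increases the component count from 1 to 3, so E is a cut vertex.
Removing F increases the component count from 1 to 3, so F is a cut vertex.
Likewise H, J are cut vertices.
By contrast removing C leaves 1 component; it is not a cut vertex. No other vertex is a cut vertex either.

5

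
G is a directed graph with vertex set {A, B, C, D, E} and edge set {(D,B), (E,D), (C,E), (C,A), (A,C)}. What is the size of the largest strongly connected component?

2

{A, C} are all mutually reachable — one SCC of size 2.
{E} is an SCC by itself.
{D} is an SCC by itself.
{B} is an SCC by itself.
The largest has 2 vertices.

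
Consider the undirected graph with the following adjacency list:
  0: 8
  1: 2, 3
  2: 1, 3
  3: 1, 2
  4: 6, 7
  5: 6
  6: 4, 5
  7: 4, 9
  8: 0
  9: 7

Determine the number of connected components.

3

Starting from 0 we can reach 0, 8. That is one component of size 2.
Starting from 1 we can reach 1, 2, 3. That is one component of size 3.
Starting from 4 we can reach 4, 5, 6, 7, 9. That is one component of size 5.
Total: 3 components.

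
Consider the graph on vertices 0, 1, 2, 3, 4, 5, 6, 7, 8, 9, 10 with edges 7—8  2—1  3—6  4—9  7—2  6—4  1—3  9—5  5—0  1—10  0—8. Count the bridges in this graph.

1

The edges on the cycle 7-2-1-3-6-4-9-5-0-8-7 are not bridges since each lies on that cycle.
But removing 1—10 disconnects 1 from 10 — this is a bridge.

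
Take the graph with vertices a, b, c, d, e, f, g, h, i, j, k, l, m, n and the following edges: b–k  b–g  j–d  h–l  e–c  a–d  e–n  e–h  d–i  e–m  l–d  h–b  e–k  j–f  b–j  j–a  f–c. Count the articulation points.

Removing b increases the component count from 1 to 2, so b is a cut vertex.
Removing d increases the component count from 1 to 2, so d is a cut vertex.
Removing e increases the component count from 1 to 3, so e is a cut vertex.
By contrast removing n leaves 1 component; it is not a cut vertex. No other vertex is a cut vertex either.

3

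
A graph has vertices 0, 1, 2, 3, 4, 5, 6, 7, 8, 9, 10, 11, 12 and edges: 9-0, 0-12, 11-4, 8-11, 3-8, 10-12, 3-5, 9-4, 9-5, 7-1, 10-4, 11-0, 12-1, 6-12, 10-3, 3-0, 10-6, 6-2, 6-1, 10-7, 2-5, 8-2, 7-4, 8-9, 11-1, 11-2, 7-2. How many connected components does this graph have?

Starting from 0 we can reach 0, 1, 2, 3, 4, 5, 6, 7, 8, 9, 10, 11, 12. That is one component of size 13.
Total: 1 component.

1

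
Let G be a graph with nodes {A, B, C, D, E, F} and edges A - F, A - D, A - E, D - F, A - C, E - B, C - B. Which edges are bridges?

none

The edges on the cycle A-D-F-A are not bridges since each lies on that cycle.
Every edge lies on some cycle, so there are no bridges.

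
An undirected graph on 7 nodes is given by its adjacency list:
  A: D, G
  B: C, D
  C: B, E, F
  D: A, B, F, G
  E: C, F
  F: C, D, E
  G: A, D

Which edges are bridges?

none

The edges on the cycle D-G-A-D are not bridges since each lies on that cycle.
Every edge lies on some cycle, so there are no bridges.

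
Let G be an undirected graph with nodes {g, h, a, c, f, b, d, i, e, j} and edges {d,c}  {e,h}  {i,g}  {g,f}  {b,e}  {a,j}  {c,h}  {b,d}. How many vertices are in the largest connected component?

Starting from a we can reach a, j. That is one component of size 2.
Starting from f we can reach f, g, i. That is one component of size 3.
Starting from b we can reach b, c, d, e, h. That is one component of size 5.
The largest has 5 vertices.

5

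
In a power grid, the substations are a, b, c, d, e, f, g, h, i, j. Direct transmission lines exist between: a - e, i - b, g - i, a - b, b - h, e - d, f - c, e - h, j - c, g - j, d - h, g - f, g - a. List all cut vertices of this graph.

g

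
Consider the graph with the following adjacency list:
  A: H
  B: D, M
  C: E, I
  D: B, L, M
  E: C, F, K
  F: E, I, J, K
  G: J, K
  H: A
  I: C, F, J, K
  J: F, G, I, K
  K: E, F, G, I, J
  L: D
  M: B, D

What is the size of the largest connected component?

Starting from A we can reach A, H. That is one component of size 2.
Starting from B we can reach B, D, L, M. That is one component of size 4.
Starting from C we can reach C, E, F, G, I, J, K. That is one component of size 7.
The largest has 7 vertices.

7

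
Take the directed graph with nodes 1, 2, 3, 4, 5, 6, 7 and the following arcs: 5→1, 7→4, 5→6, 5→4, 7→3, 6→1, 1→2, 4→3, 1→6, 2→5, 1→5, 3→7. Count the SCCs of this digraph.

2

{1, 2, 5, 6} are all mutually reachable — one SCC of size 4.
{3, 4, 7} are all mutually reachable — one SCC of size 3.
That gives 2 strongly connected components.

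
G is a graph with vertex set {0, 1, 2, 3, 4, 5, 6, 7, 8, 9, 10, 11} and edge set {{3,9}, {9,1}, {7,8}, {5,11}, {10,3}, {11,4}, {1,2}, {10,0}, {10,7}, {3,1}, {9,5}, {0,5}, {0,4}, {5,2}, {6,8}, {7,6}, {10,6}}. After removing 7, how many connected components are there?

With 7 gone, the remaining components are: {0, 1, 2, 3, 4, 5, 6, 8, 9, 10, 11}.
That is 1 component.

1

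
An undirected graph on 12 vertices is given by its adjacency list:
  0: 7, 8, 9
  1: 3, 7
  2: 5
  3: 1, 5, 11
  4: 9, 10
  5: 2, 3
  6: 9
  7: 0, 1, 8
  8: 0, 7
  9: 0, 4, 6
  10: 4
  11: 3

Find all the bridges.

0-9, 1-3, 1-7, 10-4, 11-3, 2-5, 3-5, 4-9, 6-9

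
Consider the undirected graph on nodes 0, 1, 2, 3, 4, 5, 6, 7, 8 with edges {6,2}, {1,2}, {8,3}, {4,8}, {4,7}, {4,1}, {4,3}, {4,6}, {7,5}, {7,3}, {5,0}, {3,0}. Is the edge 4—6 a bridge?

No

After removing 4—6, the path 4-1-2-6 still connects them, so the edge is not a bridge.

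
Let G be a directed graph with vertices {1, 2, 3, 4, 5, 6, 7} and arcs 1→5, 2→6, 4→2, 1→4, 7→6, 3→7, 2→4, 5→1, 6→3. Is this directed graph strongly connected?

There is no directed path from 2 to 5, so the graph is not strongly connected.

No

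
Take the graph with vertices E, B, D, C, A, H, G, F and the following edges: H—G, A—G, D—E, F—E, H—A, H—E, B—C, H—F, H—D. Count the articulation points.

Removing H increases the component count from 2 to 3, so H is a cut vertex.
By contrast removing F leaves 2 components; it is not a cut vertex. No other vertex is a cut vertex either.

1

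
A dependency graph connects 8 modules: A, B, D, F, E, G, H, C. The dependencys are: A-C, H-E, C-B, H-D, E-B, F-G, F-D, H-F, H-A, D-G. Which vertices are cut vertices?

Removing H increases the component count from 1 to 2, so H is a cut vertex.
By contrast removing C leaves 1 component; it is not a cut vertex. No other vertex is a cut vertex either.

H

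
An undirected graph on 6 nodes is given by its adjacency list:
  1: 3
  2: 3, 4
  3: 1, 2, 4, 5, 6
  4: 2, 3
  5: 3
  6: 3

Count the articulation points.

Removing 3 increases the component count from 1 to 4, so 3 is a cut vertex.
By contrast removing 1 leaves 1 component; it is not a cut vertex. No other vertex is a cut vertex either.

1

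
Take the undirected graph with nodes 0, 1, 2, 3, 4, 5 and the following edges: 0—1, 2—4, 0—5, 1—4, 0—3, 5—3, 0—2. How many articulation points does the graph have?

1

Removing 0 increases the component count from 1 to 2, so 0 is a cut vertex.
By contrast removing 4 leaves 1 component; it is not a cut vertex. No other vertex is a cut vertex either.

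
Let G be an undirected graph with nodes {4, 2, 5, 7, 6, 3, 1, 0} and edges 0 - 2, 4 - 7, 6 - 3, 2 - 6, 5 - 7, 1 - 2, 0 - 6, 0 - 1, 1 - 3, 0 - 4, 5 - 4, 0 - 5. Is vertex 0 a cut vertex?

Yes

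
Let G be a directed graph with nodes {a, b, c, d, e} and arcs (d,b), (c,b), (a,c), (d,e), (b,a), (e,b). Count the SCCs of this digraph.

3

{a, b, c} are all mutually reachable — one SCC of size 3.
{e} is an SCC by itself.
{d} is an SCC by itself.
That gives 3 strongly connected components.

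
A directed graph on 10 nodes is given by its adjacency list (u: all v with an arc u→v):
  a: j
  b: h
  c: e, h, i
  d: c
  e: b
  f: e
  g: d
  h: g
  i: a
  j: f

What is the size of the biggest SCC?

10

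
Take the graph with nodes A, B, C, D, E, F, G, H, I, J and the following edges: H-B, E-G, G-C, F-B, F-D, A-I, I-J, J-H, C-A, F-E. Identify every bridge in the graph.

D-F

The edges on the cycle F-E-G-C-A-I-J-H-B-F are not bridges since each lies on that cycle.
But removing F-D disconnects F from D — this is a bridge.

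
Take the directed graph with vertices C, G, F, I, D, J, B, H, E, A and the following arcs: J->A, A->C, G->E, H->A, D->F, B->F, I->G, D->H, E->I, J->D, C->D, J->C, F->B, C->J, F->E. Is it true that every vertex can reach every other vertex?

There is no directed path from I to F, so the graph is not strongly connected.

No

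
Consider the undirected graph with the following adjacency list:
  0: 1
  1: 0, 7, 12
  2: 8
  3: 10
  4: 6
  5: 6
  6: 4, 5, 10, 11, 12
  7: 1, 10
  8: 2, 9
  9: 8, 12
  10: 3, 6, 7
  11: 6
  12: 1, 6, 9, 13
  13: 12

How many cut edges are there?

The edges on the cycle 1-12-6-10-7-1 are not bridges since each lies on that cycle.
But removing 12-9 disconnects 12 from 9; removing 8-9 disconnects 8 from 9; removing 10-3 disconnects 10 from 3; removing 6-5 disconnects 6 from 5 — these are bridges.
In total 9 edges are bridges.

9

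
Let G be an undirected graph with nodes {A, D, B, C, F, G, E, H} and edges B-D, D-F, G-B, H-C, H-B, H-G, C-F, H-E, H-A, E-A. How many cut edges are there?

0

The edges on the cycle H-E-A-H are not bridges since each lies on that cycle.
Every edge lies on some cycle, so there are no bridges.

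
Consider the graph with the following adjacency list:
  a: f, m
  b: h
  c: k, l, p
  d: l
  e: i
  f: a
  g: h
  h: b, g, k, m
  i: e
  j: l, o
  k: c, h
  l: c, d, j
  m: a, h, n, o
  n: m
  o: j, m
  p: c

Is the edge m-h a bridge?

No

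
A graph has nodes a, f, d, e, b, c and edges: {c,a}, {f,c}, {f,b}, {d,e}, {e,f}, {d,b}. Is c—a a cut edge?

Yes

Removing c—a leaves no path between c and a: the component count goes from 1 to 2. So it is a bridge.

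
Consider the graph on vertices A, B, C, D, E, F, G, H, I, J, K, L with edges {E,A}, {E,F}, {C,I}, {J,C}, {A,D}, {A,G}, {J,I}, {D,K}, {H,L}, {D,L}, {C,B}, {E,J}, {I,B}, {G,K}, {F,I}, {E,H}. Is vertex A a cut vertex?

Deleting A leaves 1 component (was 1) (its neighbors D, E, G remain connected to each other), so A is not a cut vertex.

No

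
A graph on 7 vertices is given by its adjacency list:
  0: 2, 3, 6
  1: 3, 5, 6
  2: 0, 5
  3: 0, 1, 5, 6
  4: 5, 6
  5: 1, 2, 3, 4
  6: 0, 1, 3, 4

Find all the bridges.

none

The edges on the cycle 0-2-5-1-3-6-0 are not bridges since each lies on that cycle.
Every edge lies on some cycle, so there are no bridges.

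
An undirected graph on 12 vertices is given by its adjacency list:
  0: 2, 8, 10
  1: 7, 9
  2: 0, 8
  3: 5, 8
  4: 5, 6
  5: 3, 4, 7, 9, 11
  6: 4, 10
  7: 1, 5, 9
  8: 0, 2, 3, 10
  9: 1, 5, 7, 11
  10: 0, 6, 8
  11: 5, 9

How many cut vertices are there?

1

Removing 5 increases the component count from 1 to 2, so 5 is a cut vertex.
By contrast removing 11 leaves 1 component; it is not a cut vertex. No other vertex is a cut vertex either.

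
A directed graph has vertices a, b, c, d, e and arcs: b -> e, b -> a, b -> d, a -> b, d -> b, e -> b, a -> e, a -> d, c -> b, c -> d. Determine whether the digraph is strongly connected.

No

There is no directed path from b to c, so the graph is not strongly connected.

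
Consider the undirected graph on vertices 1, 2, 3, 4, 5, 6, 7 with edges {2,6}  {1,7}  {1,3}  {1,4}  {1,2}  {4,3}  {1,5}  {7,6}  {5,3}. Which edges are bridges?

none

The edges on the cycle 1-5-3-1 are not bridges since each lies on that cycle.
Every edge lies on some cycle, so there are no bridges.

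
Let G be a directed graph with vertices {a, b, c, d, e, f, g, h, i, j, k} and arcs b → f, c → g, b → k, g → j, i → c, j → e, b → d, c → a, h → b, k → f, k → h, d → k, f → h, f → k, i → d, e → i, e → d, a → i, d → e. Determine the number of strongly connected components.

1

{a, b, c, d, e, f, g, h, i, j, k} are all mutually reachable — one SCC of size 11.
That gives 1 strongly connected component.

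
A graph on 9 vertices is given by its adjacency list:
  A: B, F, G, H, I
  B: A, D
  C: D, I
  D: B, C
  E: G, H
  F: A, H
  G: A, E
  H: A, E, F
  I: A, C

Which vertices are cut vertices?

Removing A increases the component count from 1 to 2, so A is a cut vertex.
By contrast removing E leaves 1 component; it is not a cut vertex. No other vertex is a cut vertex either.

A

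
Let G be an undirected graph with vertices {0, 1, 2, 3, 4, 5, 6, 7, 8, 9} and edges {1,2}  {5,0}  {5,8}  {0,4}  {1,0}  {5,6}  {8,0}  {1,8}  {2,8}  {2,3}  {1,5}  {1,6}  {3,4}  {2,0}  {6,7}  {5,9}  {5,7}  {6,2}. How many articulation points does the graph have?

1

Removing 5 increases the component count from 1 to 2, so 5 is a cut vertex.
By contrast removing 7 leaves 1 component; it is not a cut vertex. No other vertex is a cut vertex either.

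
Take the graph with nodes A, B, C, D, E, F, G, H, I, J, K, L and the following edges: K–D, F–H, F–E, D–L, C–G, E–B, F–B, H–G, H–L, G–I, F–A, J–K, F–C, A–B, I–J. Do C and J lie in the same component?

Yes

From C we can reach A, B, C, D, E, F, G, H, I, J, K, L, which includes J.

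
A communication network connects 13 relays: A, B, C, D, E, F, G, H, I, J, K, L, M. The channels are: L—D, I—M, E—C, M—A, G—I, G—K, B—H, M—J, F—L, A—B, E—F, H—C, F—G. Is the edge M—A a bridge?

After removing M—A, the path M-I-G-F-E-C-H-B-A still connects them, so the edge is not a bridge.

No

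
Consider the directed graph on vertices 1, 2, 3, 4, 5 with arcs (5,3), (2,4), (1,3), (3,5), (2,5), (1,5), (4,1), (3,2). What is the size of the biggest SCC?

5

{1, 2, 3, 4, 5} are all mutually reachable — one SCC of size 5.
The largest has 5 vertices.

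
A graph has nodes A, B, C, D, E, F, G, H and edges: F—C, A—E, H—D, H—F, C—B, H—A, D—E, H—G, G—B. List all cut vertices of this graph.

H

Removing H increases the component count from 1 to 2, so H is a cut vertex.
By contrast removing C leaves 1 component; it is not a cut vertex. No other vertex is a cut vertex either.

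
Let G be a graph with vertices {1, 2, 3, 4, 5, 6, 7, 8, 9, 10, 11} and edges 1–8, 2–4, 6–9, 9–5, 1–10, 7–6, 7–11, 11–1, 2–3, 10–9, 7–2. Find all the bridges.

The edges on the cycle 7-6-9-10-1-11-7 are not bridges since each lies on that cycle.
But removing 2–3 disconnects 2 from 3; removing 8–1 disconnects 8 from 1; removing 2–4 disconnects 2 from 4; removing 5–9 disconnects 5 from 9 — these are bridges.
In total 5 edges are bridges.

1-8, 2-3, 2-4, 2-7, 5-9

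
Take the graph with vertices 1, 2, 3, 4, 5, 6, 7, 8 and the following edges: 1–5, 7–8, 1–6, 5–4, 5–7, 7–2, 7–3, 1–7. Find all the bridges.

1-6, 2-7, 3-7, 4-5, 7-8

The edges on the cycle 1-5-7-1 are not bridges since each lies on that cycle.
But removing 5–4 disconnects 5 from 4; removing 1–6 disconnects 1 from 6; removing 7–8 disconnects 7 from 8; removing 7–3 disconnects 7 from 3 — these are bridges.
In total 5 edges are bridges.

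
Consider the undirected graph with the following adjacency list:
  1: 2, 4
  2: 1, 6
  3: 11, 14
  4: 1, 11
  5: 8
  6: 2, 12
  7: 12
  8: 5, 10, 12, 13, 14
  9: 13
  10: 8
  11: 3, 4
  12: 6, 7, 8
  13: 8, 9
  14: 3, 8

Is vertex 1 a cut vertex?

Deleting 1 leaves 1 component (was 1) (its neighbors 2, 4 remain connected to each other), so 1 is not a cut vertex.

No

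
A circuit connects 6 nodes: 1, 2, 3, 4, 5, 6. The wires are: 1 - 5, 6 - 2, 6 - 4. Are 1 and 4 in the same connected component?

No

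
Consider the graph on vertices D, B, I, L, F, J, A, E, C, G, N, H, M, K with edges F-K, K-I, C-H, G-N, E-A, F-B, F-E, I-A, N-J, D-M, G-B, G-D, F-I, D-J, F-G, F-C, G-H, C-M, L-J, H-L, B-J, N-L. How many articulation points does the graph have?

Removing F increases the component count from 1 to 2, so F is a cut vertex.
By contrast removing L leaves 1 component; it is not a cut vertex. No other vertex is a cut vertex either.

1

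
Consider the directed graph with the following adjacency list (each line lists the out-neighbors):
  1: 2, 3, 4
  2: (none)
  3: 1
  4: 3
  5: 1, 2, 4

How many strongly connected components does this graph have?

{1, 3, 4} are all mutually reachable — one SCC of size 3.
{5} is an SCC by itself.
{2} is an SCC by itself.
That gives 3 strongly connected components.

3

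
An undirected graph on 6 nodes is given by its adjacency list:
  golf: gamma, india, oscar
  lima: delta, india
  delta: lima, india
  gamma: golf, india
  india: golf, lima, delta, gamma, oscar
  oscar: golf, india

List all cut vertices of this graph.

india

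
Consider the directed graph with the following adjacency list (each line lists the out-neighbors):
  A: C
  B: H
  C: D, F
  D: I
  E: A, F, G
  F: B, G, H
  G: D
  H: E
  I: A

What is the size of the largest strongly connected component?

9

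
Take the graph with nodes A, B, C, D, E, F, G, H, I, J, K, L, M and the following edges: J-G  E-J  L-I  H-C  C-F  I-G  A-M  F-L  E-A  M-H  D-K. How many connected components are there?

3

B is isolated — a component by itself.
Starting from D we can reach D, K. That is one component of size 2.
Starting from A we can reach A, C, E, F, G, H, I, J, L, M. That is one component of size 10.
Total: 3 components.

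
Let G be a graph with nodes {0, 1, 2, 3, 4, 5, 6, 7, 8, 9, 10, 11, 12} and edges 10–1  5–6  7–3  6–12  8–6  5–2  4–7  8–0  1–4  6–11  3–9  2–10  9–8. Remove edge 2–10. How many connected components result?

1

2 and 10 are still connected via 2-5-6-8-9-3-7-4-1-10, so the component count stays at 1.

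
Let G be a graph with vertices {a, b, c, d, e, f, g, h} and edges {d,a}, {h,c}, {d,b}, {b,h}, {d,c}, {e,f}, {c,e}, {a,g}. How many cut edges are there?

The edges on the cycle d-b-h-c-d are not bridges since each lies on that cycle.
But removing e—f disconnects e from f; removing c—e disconnects c from e; removing d—a disconnects d from a; removing a—g disconnects a from g — these are bridges.
That makes 4 bridges.

4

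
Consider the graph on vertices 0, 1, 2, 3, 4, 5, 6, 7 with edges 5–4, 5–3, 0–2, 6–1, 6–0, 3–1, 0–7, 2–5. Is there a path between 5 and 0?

From 5 we can reach 0, 1, 2, 3, 4, 5, 6, 7, which includes 0.

Yes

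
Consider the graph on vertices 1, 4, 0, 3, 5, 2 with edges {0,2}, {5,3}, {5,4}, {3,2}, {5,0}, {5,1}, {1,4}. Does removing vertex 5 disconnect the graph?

Deleting 5 raises the number of components from 1 to 2, so 5 is a cut vertex.

Yes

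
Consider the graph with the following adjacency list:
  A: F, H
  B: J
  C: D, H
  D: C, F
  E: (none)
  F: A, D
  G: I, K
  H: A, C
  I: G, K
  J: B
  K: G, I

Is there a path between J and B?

Yes

From J we can reach B, J, which includes B.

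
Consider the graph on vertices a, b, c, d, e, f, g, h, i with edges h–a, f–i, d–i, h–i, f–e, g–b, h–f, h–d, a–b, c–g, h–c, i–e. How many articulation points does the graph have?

1

Removing h increases the component count from 1 to 2, so h is a cut vertex.
By contrast removing g leaves 1 component; it is not a cut vertex. No other vertex is a cut vertex either.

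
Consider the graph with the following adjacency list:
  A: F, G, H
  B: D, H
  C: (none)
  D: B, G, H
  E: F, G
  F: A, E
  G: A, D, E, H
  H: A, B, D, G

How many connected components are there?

2

C is isolated — a component by itself.
Starting from A we can reach A, B, D, E, F, G, H. That is one component of size 7.
Total: 2 components.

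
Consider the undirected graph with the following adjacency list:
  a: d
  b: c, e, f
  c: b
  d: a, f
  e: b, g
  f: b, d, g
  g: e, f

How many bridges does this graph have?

3

The edges on the cycle e-g-f-b-e are not bridges since each lies on that cycle.
But removing b-c disconnects b from c; removing d-a disconnects d from a; removing f-d disconnects f from d — these are bridges.
That makes 3 bridges.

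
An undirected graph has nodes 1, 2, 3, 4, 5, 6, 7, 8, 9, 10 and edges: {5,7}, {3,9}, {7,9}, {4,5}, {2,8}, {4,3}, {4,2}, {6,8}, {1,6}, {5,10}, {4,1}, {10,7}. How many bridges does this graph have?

The edges on the cycle 5-10-7-5 are not bridges since each lies on that cycle.
Every edge lies on some cycle, so there are no bridges.

0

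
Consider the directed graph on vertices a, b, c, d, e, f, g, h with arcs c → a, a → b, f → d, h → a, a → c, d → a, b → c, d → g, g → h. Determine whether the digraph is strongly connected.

No

There is no directed path from e to a, so the graph is not strongly connected.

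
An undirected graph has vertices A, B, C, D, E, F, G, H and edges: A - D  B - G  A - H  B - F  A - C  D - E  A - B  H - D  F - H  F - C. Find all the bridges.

B-G, D-E

The edges on the cycle A-B-F-H-D-A are not bridges since each lies on that cycle.
But removing G - B disconnects G from B; removing E - D disconnects E from D — these are bridges.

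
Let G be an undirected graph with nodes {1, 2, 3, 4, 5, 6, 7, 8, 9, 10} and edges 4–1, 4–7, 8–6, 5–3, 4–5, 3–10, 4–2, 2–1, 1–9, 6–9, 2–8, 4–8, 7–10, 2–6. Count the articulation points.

Removing 4 increases the component count from 1 to 2, so 4 is a cut vertex.
By contrast removing 2 leaves 1 component; it is not a cut vertex. No other vertex is a cut vertex either.

1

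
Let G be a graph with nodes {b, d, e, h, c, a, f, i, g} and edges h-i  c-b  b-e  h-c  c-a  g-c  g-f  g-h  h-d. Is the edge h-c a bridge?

After removing h-c, the path h-g-c still connects them, so the edge is not a bridge.

No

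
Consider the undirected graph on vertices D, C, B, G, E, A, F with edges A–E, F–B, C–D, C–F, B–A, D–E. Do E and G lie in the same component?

No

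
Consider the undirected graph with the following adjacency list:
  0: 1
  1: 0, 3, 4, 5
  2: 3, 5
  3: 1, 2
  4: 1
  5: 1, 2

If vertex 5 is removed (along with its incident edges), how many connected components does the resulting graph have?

1

With 5 gone, the remaining components are: {0, 1, 2, 3, 4}.
That is 1 component.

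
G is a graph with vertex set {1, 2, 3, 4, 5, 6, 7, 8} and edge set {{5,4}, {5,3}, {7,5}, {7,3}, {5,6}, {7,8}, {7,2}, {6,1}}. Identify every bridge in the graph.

The edges on the cycle 7-5-3-7 are not bridges since each lies on that cycle.
But removing 6 - 1 disconnects 6 from 1; removing 7 - 2 disconnects 7 from 2; removing 7 - 8 disconnects 7 from 8; removing 5 - 6 disconnects 5 from 6 — these are bridges.
In total 5 edges are bridges.

1-6, 2-7, 4-5, 5-6, 7-8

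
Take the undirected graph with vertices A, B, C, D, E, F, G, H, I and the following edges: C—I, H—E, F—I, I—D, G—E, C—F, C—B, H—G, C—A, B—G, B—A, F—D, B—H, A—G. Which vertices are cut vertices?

C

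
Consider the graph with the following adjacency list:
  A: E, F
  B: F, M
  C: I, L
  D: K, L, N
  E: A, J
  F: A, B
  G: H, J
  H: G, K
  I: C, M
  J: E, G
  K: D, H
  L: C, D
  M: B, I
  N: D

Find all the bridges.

The edges on the cycle D-L-C-I-M-B-F-A-E-J-G-H-K-D are not bridges since each lies on that cycle.
But removing D-N disconnects D from N — this is a bridge.

D-N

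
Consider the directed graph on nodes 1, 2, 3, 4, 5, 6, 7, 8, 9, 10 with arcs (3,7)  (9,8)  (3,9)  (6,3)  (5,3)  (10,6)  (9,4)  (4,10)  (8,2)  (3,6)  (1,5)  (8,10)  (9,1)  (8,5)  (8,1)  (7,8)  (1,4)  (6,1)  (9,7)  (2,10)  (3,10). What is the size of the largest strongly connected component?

10

{1, 2, 3, 4, 5, 6, 7, 8, 9, 10} are all mutually reachable — one SCC of size 10.
The largest has 10 vertices.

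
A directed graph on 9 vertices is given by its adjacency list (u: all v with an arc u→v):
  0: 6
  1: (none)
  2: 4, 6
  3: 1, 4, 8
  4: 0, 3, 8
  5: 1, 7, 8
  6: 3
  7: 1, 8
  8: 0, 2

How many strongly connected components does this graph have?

{0, 2, 3, 4, 6, 8} are all mutually reachable — one SCC of size 6.
{1} is an SCC by itself.
{7} is an SCC by itself.
{5} is an SCC by itself.
That gives 4 strongly connected components.

4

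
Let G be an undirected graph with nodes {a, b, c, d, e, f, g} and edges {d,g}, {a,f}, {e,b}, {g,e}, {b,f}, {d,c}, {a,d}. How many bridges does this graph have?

1

The edges on the cycle a-d-g-e-b-f-a are not bridges since each lies on that cycle.
But removing d-c disconnects d from c — this is a bridge.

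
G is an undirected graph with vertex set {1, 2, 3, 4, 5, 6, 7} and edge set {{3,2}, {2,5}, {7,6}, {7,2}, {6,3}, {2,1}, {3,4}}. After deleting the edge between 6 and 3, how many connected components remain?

6 and 3 are still connected via 6-7-2-3, so the component count stays at 1.

1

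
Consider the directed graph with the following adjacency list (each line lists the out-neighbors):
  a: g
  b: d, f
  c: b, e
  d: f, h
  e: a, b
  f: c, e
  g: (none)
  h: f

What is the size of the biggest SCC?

{b, c, d, e, f, h} are all mutually reachable — one SCC of size 6.
{a} is an SCC by itself.
{g} is an SCC by itself.
The largest has 6 vertices.

6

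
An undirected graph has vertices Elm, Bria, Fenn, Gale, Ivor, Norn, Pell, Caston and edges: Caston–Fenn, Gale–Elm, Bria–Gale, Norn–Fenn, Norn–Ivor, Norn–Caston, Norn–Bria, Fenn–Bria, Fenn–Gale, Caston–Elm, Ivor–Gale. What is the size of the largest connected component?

7

Pell is isolated — a component by itself.
Starting from Elm we can reach Elm, Bria, Fenn, Gale, Ivor, Norn, Caston. That is one component of size 7.
The largest has 7 vertices.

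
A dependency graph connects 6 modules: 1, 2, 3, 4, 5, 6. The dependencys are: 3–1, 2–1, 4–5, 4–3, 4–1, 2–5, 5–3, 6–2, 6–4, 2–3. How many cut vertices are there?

Removing 5, for instance, still leaves 1 component. No single vertex removal increases the component count — the graph has no articulation points.

0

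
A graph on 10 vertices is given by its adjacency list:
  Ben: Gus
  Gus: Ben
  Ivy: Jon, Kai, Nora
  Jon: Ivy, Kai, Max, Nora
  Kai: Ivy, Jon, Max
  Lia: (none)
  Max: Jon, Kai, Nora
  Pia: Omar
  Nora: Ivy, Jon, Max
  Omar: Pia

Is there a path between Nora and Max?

From Nora we can reach Ivy, Jon, Kai, Max, Nora, which includes Max.

Yes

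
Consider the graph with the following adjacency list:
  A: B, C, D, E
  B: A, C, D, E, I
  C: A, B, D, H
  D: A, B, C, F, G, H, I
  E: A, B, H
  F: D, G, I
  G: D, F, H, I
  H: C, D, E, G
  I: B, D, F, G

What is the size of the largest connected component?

Starting from A we can reach A, B, C, D, E, F, G, H, I. That is one component of size 9.
The largest has 9 vertices.

9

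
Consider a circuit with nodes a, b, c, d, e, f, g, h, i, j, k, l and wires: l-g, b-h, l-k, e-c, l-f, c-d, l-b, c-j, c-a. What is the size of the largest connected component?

6

i is isolated — a component by itself.
Starting from a we can reach a, c, d, e, j. That is one component of size 5.
Starting from b we can reach b, f, g, h, k, l. That is one component of size 6.
The largest has 6 vertices.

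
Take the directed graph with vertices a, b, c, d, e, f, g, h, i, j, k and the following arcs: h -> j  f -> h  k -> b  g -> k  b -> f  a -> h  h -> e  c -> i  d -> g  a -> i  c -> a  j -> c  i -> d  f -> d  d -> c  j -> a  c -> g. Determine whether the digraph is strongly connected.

There is no directed path from e to k, so the graph is not strongly connected.

No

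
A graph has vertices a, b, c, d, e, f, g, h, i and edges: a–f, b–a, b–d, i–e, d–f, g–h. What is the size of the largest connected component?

c is isolated — a component by itself.
Starting from g we can reach g, h. That is one component of size 2.
Starting from e we can reach e, i. That is one component of size 2.
Starting from a we can reach a, b, d, f. That is one component of size 4.
The largest has 4 vertices.

4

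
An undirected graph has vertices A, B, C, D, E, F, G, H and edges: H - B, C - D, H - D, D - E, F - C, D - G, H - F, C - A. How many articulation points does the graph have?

3

Removing C increases the component count from 1 to 2, so C is a cut vertex.
Removing D increases the component count from 1 to 3, so D is a cut vertex.
Removing H increases the component count from 1 to 2, so H is a cut vertex.
By contrast removing G leaves 1 component; it is not a cut vertex. No other vertex is a cut vertex either.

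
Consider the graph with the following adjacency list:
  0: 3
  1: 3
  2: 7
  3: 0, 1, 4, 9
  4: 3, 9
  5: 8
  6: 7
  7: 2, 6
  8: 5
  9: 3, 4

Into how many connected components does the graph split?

3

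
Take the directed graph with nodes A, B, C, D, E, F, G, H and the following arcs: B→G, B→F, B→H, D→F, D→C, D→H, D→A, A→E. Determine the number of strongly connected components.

8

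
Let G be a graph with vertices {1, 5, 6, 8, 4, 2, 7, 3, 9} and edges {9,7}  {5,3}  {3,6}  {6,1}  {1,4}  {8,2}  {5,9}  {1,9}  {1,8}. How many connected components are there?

1

Starting from 1 we can reach 1, 2, 3, 4, 5, 6, 7, 8, 9. That is one component of size 9.
Total: 1 component.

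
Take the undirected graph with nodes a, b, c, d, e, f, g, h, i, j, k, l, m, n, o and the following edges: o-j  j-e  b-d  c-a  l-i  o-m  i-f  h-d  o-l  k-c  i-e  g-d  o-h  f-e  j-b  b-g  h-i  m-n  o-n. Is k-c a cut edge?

Yes

Removing k-c leaves no path between k and c: the component count goes from 2 to 3. So it is a bridge.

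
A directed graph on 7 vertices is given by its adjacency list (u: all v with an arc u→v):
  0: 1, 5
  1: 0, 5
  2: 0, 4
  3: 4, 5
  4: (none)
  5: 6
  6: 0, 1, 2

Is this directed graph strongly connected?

There is no directed path from 1 to 3, so the graph is not strongly connected.

No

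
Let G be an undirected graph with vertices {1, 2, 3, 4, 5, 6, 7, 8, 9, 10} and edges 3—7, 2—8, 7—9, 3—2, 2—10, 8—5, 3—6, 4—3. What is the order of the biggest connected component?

1 is isolated — a component by itself.
Starting from 2 we can reach 2, 3, 4, 5, 6, 7, 8, 9, 10. That is one component of size 9.
The largest has 9 vertices.

9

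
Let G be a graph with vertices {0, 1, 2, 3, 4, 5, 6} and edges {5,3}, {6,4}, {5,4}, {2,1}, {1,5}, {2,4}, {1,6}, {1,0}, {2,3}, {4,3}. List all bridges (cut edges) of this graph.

0-1

The edges on the cycle 1-6-4-5-1 are not bridges since each lies on that cycle.
But removing 0—1 disconnects 0 from 1 — this is a bridge.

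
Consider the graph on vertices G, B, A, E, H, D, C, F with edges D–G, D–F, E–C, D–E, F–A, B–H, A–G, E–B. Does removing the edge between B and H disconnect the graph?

Removing B–H leaves no path between B and H: the component count goes from 1 to 2. So it is a bridge.

Yes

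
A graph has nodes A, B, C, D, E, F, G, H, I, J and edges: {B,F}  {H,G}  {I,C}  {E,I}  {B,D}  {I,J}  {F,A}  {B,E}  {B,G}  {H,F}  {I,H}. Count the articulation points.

Removing B increases the component count from 1 to 2, so B is a cut vertex.
Removing F increases the component count from 1 to 2, so F is a cut vertex.
Removing I increases the component count from 1 to 3, so I is a cut vertex.
By contrast removing H leaves 1 component; it is not a cut vertex. No other vertex is a cut vertex either.

3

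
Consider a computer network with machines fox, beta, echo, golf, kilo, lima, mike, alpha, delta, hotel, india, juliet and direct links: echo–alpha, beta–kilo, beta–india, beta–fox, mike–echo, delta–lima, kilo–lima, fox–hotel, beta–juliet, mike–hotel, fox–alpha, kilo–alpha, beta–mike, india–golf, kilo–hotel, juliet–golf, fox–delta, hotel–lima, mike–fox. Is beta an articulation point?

Deleting beta raises the number of components from 1 to 2, so beta is a cut vertex.

Yes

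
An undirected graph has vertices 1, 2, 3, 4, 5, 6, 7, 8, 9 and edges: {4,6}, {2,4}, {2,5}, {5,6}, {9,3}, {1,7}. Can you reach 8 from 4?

No

The component containing 4 is {2, 4, 5, 6}, and 8 is not in it.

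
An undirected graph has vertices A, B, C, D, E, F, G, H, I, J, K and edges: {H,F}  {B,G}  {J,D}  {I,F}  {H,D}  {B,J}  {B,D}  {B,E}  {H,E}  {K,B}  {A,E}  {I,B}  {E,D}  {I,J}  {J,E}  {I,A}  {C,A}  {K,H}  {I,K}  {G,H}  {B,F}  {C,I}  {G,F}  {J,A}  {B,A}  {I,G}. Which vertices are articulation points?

Removing K, for instance, still leaves 1 component. No single vertex removal increases the component count — the graph has no articulation points.

none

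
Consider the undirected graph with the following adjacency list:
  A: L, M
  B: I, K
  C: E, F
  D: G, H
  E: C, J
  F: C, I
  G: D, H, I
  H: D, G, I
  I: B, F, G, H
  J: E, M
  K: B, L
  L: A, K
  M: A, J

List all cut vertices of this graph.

I

Removing I increases the component count from 1 to 2, so I is a cut vertex.
By contrast removing C leaves 1 component; it is not a cut vertex. No other vertex is a cut vertex either.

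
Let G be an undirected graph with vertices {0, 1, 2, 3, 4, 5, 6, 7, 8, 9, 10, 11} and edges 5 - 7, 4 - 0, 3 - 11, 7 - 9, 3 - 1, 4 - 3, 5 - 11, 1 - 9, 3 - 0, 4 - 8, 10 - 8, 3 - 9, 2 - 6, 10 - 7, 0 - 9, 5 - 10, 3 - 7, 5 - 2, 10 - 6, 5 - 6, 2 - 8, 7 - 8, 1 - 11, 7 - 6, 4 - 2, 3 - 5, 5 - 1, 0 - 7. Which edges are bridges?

The edges on the cycle 5-10-6-5 are not bridges since each lies on that cycle.
Every edge lies on some cycle, so there are no bridges.

none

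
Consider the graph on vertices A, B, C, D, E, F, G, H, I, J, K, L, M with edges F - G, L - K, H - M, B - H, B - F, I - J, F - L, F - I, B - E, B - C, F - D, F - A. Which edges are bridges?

A-F, B-C, B-E, B-F, B-H, D-F, F-G, F-I, F-L, H-M, I-J, K-L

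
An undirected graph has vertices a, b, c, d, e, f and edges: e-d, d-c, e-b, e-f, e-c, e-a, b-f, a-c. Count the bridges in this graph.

0

The edges on the cycle e-b-f-e are not bridges since each lies on that cycle.
Every edge lies on some cycle, so there are no bridges.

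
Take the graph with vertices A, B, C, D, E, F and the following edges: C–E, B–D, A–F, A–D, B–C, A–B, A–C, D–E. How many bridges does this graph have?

1

The edges on the cycle A-B-D-E-C-A are not bridges since each lies on that cycle.
But removing F–A disconnects F from A — this is a bridge.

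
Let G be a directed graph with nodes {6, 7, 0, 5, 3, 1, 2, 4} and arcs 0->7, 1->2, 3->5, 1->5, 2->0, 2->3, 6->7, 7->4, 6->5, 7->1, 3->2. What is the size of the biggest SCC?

{0, 1, 2, 3, 7} are all mutually reachable — one SCC of size 5.
{6} is an SCC by itself.
{5} is an SCC by itself.
{4} is an SCC by itself.
The largest has 5 vertices.

5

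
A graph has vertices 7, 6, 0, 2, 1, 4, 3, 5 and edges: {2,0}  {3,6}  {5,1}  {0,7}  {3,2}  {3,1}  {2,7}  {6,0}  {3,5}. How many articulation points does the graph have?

1

Removing 3 increases the component count from 2 to 3, so 3 is a cut vertex.
By contrast removing 1 leaves 2 components; it is not a cut vertex. No other vertex is a cut vertex either.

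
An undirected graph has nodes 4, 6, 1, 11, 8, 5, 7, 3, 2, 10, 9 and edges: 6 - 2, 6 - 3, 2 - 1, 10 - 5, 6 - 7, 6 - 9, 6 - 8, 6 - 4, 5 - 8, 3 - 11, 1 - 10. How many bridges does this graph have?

The edges on the cycle 6-2-1-10-5-8-6 are not bridges since each lies on that cycle.
But removing 6 - 7 disconnects 6 from 7; removing 3 - 11 disconnects 3 from 11; removing 6 - 9 disconnects 6 from 9; removing 6 - 4 disconnects 6 from 4 — these are bridges.
In total 5 edges are bridges.

5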